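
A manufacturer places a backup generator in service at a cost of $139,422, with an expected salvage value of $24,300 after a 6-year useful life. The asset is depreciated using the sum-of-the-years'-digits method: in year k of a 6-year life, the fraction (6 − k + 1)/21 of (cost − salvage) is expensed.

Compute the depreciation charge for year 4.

Depreciable base = $139,422 − $24,300 = $115,122.
Sum of the years' digits = 6+5+4+3+2+1 = 21.
Year 1: $115,122 × 6/21 = $32,892. Book value $106,530.
Year 2: $115,122 × 5/21 = $27,410. Book value $79,120.
Year 3: $115,122 × 4/21 = $21,928. Book value $57,192.
Year 4: $115,122 × 3/21 = $16,446. Book value $40,746.

$16,446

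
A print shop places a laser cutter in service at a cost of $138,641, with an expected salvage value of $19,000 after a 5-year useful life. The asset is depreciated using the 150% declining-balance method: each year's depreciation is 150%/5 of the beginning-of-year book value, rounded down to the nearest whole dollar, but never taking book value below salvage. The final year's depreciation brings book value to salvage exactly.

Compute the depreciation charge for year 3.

Depreciable base = $138,641 − $19,000 = $119,641.
Year 1: ⌊$138,641 × 150%/5⌋ = $41,592. Book value $97,049.
Year 2: ⌊$97,049 × 150%/5⌋ = $29,114. Book value $67,935.
Year 3: ⌊$67,935 × 150%/5⌋ = $20,380. Book value $47,555.

$20,380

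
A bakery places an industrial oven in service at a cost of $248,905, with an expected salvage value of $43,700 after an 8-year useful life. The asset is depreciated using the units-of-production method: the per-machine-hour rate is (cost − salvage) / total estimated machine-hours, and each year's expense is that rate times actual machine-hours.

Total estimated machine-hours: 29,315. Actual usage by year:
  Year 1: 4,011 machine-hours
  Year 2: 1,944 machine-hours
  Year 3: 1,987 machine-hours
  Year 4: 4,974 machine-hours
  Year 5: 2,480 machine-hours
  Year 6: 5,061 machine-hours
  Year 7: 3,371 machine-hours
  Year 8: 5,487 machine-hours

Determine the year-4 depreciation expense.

Depreciable base = $248,905 − $43,700 = $205,205.
Rate = $205,205 / 29,315 machine-hours = $7 per machine-hour.
Year 1: 4,011 × $7 = $28,077. Book value $220,828.
Year 2: 1,944 × $7 = $13,608. Book value $207,220.
Year 3: 1,987 × $7 = $13,909. Book value $193,311.
Year 4: 4,974 × $7 = $34,818. Book value $158,493.

$34,818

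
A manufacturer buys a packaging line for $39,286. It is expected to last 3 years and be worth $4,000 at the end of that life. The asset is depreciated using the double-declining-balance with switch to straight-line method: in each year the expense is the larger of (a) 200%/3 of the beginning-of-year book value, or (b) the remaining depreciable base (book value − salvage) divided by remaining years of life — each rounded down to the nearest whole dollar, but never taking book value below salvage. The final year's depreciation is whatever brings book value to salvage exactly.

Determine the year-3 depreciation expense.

$366

Depreciable base = $39,286 − $4,000 = $35,286.
Year 1: DB = ⌊$39,286 × 200%/3⌋ = $26,190; SL = ⌊$35,286/3⌋ = $11,762 → take DB $26,190. Book value $13,096.
Year 2: DB = ⌊$13,096 × 200%/3⌋ = $8,730; SL = ⌊$9,096/2⌋ = $4,548 → take DB $8,730. Book value $4,366.
Year 3 (final): $4,366 − $4,000 = $366. Book value $4,000.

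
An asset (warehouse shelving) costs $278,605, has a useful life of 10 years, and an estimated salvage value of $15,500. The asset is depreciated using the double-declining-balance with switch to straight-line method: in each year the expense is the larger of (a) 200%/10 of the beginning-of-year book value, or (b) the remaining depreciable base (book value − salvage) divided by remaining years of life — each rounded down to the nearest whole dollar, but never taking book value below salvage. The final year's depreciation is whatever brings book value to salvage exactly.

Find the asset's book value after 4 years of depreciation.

$114,118

Depreciable base = $278,605 − $15,500 = $263,105.
Year 1: DB = ⌊$278,605 × 200%/10⌋ = $55,721; SL = ⌊$263,105/10⌋ = $26,310 → take DB $55,721. Book value $222,884.
Year 2: DB = ⌊$222,884 × 200%/10⌋ = $44,576; SL = ⌊$207,384/9⌋ = $23,042 → take DB $44,576. Book value $178,308.
Year 3: DB = ⌊$178,308 × 200%/10⌋ = $35,661; SL = ⌊$162,808/8⌋ = $20,351 → take DB $35,661. Book value $142,647.
Year 4: DB = ⌊$142,647 × 200%/10⌋ = $28,529; SL = ⌊$127,147/7⌋ = $18,163 → take DB $28,529. Book value $114,118.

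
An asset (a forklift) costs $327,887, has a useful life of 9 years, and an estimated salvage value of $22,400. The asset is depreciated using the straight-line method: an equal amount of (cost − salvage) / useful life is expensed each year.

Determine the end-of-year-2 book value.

$260,001

Depreciable base = $327,887 − $22,400 = $305,487.
Annual expense = $305,487 / 9 = $33,943.
End of year 1: book value $293,944.
End of year 2: book value $260,001.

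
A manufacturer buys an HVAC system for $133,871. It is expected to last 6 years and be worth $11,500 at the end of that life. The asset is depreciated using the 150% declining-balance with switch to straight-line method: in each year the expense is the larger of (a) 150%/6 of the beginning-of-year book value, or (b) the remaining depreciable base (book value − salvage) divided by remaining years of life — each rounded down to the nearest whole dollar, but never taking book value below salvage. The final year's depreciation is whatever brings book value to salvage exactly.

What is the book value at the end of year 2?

$75,303

Depreciable base = $133,871 − $11,500 = $122,371.
Year 1: DB = ⌊$133,871 × 150%/6⌋ = $33,467; SL = ⌊$122,371/6⌋ = $20,395 → take DB $33,467. Book value $100,404.
Year 2: DB = ⌊$100,404 × 150%/6⌋ = $25,101; SL = ⌊$88,904/5⌋ = $17,780 → take DB $25,101. Book value $75,303.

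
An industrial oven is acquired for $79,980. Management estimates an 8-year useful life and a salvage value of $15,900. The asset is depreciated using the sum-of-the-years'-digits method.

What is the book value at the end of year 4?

$33,700

Depreciable base = $79,980 − $15,900 = $64,080.
Sum of the years' digits = 8+7+6+5+4+3+2+1 = 36.
Year 1: $64,080 × 8/36 = $14,240. Book value $65,740.
Year 2: $64,080 × 7/36 = $12,460. Book value $53,280.
Year 3: $64,080 × 6/36 = $10,680. Book value $42,600.
Year 4: $64,080 × 5/36 = $8,900. Book value $33,700.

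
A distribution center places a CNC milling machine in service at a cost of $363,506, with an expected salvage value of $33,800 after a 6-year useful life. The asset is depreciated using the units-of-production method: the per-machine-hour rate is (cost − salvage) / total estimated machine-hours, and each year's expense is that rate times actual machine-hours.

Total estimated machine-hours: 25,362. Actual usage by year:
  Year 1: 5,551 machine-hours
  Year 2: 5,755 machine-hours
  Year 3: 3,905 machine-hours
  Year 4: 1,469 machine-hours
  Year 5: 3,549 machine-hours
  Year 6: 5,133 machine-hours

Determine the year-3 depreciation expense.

Depreciable base = $363,506 − $33,800 = $329,706.
Rate = $329,706 / 25,362 machine-hours = $13 per machine-hour.
Year 1: 5,551 × $13 = $72,163. Book value $291,343.
Year 2: 5,755 × $13 = $74,815. Book value $216,528.
Year 3: 3,905 × $13 = $50,765. Book value $165,763.

$50,765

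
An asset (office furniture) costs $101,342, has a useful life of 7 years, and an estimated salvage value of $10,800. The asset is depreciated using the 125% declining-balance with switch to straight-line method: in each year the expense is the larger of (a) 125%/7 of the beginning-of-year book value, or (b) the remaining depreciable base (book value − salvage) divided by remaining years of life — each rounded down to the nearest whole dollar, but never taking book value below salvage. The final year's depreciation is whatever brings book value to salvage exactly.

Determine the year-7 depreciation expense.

Depreciable base = $101,342 − $10,800 = $90,542.
Year 1: DB = ⌊$101,342 × 125%/7⌋ = $18,096; SL = ⌊$90,542/7⌋ = $12,934 → take DB $18,096. Book value $83,246.
Year 2: DB = ⌊$83,246 × 125%/7⌋ = $14,865; SL = ⌊$72,446/6⌋ = $12,074 → take DB $14,865. Book value $68,381.
Year 3: DB = ⌊$68,381 × 125%/7⌋ = $12,210; SL = ⌊$57,581/5⌋ = $11,516 → take DB $12,210. Book value $56,171.
Year 4: DB = ⌊$56,171 × 125%/7⌋ = $10,030; SL = ⌊$45,371/4⌋ = $11,342 → take SL $11,342. Book value $44,829.
Year 5: DB = ⌊$44,829 × 125%/7⌋ = $8,005; SL = ⌊$34,029/3⌋ = $11,343 → take SL $11,343. Book value $33,486.
Year 6: DB = ⌊$33,486 × 125%/7⌋ = $5,979; SL = ⌊$22,686/2⌋ = $11,343 → take SL $11,343. Book value $22,143.
Year 7 (final): $22,143 − $10,800 = $11,343. Book value $10,800.

$11,343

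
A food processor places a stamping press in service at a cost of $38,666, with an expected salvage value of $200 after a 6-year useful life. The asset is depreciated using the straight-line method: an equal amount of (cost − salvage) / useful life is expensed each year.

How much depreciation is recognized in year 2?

$6,411

Depreciable base = $38,666 − $200 = $38,466.
Annual expense = $38,466 / 6 = $6,411.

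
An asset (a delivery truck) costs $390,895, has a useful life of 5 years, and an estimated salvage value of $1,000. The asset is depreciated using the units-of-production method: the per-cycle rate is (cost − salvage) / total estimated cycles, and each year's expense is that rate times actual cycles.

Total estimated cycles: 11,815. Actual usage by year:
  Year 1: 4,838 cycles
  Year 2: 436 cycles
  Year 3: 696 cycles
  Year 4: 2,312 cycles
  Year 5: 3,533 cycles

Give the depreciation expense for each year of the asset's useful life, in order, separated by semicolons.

$159,654; $14,388; $22,968; $76,296; $116,589

Depreciable base = $390,895 − $1,000 = $389,895.
Rate = $389,895 / 11,815 cycles = $33 per cycle.
Year 1: 4,838 × $33 = $159,654. Book value $231,241.
Year 2: 436 × $33 = $14,388. Book value $216,853.
Year 3: 696 × $33 = $22,968. Book value $193,885.
Year 4: 2,312 × $33 = $76,296. Book value $117,589.
Year 5: 3,533 × $33 = $116,589. Book value $1,000.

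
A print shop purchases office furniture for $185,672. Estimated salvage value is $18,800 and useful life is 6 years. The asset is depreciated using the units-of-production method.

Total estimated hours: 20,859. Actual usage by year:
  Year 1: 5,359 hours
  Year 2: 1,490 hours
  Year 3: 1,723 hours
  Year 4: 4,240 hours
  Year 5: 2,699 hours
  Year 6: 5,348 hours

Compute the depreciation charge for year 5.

$21,592

Depreciable base = $185,672 − $18,800 = $166,872.
Rate = $166,872 / 20,859 hours = $8 per hour.
Year 1: 5,359 × $8 = $42,872. Book value $142,800.
Year 2: 1,490 × $8 = $11,920. Book value $130,880.
Year 3: 1,723 × $8 = $13,784. Book value $117,096.
Year 4: 4,240 × $8 = $33,920. Book value $83,176.
Year 5: 2,699 × $8 = $21,592. Book value $61,584.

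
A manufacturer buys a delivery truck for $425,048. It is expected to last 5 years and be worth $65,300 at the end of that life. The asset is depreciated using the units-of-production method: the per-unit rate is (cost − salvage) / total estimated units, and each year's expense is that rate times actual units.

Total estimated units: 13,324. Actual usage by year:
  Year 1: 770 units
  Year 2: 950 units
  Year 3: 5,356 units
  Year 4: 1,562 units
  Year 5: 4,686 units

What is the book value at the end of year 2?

$378,608

Depreciable base = $425,048 − $65,300 = $359,748.
Rate = $359,748 / 13,324 units = $27 per unit.
Year 1: 770 × $27 = $20,790. Book value $404,258.
Year 2: 950 × $27 = $25,650. Book value $378,608.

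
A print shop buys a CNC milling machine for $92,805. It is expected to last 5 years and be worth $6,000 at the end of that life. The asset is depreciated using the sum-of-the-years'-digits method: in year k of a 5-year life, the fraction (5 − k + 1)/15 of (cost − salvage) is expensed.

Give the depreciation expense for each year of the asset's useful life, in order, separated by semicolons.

Depreciable base = $92,805 − $6,000 = $86,805.
Sum of the years' digits = 5+4+3+2+1 = 15.
Year 1: $86,805 × 5/15 = $28,935. Book value $63,870.
Year 2: $86,805 × 4/15 = $23,148. Book value $40,722.
Year 3: $86,805 × 3/15 = $17,361. Book value $23,361.
Year 4: $86,805 × 2/15 = $11,574. Book value $11,787.
Year 5: $86,805 × 1/15 = $5,787. Book value $6,000.

$28,935; $23,148; $17,361; $11,574; $5,787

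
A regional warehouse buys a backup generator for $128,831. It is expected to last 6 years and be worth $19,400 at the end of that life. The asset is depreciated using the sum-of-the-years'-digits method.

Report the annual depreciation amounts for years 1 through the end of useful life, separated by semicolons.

$31,266; $26,055; $20,844; $15,633; $10,422; $5,211

Depreciable base = $128,831 − $19,400 = $109,431.
Sum of the years' digits = 6+5+4+3+2+1 = 21.
Year 1: $109,431 × 6/21 = $31,266. Book value $97,565.
Year 2: $109,431 × 5/21 = $26,055. Book value $71,510.
Year 3: $109,431 × 4/21 = $20,844. Book value $50,666.
Year 4: $109,431 × 3/21 = $15,633. Book value $35,033.
Year 5: $109,431 × 2/21 = $10,422. Book value $24,611.
Year 6: $109,431 × 1/21 = $5,211. Book value $19,400.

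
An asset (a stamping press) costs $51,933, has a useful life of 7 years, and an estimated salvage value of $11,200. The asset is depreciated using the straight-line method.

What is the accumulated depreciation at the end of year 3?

Depreciable base = $51,933 − $11,200 = $40,733.
Annual expense = $40,733 / 7 = $5,819.
End of year 1: book value $46,114.
End of year 2: book value $40,295.
End of year 3: book value $34,476.
Accumulated through year 3 = $51,933 − $34,476 = $17,457.

$17,457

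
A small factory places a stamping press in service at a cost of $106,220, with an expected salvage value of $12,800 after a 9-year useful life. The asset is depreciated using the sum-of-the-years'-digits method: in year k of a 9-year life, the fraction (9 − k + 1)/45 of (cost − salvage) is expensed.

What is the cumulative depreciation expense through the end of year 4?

$62,280

Depreciable base = $106,220 − $12,800 = $93,420.
Sum of the years' digits = 9+8+7+6+5+4+3+2+1 = 45.
Year 1: $93,420 × 9/45 = $18,684. Book value $87,536.
Year 2: $93,420 × 8/45 = $16,608. Book value $70,928.
Year 3: $93,420 × 7/45 = $14,532. Book value $56,396.
Year 4: $93,420 × 6/45 = $12,456. Book value $43,940.
Accumulated through year 4 = $106,220 − $43,940 = $62,280.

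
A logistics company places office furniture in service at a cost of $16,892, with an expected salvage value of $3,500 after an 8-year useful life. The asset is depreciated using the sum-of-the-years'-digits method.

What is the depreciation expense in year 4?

$1,860

Depreciable base = $16,892 − $3,500 = $13,392.
Sum of the years' digits = 8+7+6+5+4+3+2+1 = 36.
Year 1: $13,392 × 8/36 = $2,976. Book value $13,916.
Year 2: $13,392 × 7/36 = $2,604. Book value $11,312.
Year 3: $13,392 × 6/36 = $2,232. Book value $9,080.
Year 4: $13,392 × 5/36 = $1,860. Book value $7,220.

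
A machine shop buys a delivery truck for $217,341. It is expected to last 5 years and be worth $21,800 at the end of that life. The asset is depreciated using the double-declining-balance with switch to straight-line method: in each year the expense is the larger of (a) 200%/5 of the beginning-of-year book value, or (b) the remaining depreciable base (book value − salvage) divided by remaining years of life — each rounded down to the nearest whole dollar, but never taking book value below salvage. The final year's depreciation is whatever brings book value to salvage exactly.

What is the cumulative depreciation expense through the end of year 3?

Depreciable base = $217,341 − $21,800 = $195,541.
Year 1: DB = ⌊$217,341 × 200%/5⌋ = $86,936; SL = ⌊$195,541/5⌋ = $39,108 → take DB $86,936. Book value $130,405.
Year 2: DB = ⌊$130,405 × 200%/5⌋ = $52,162; SL = ⌊$108,605/4⌋ = $27,151 → take DB $52,162. Book value $78,243.
Year 3: DB = ⌊$78,243 × 200%/5⌋ = $31,297; SL = ⌊$56,443/3⌋ = $18,814 → take DB $31,297. Book value $46,946.
Accumulated through year 3 = $217,341 − $46,946 = $170,395.

$170,395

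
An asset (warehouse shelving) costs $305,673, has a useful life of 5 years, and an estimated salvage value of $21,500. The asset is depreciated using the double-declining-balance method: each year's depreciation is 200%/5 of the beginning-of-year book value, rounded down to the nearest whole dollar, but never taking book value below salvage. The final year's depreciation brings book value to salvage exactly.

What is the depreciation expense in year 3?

Depreciable base = $305,673 − $21,500 = $284,173.
Year 1: ⌊$305,673 × 200%/5⌋ = $122,269. Book value $183,404.
Year 2: ⌊$183,404 × 200%/5⌋ = $73,361. Book value $110,043.
Year 3: ⌊$110,043 × 200%/5⌋ = $44,017. Book value $66,026.

$44,017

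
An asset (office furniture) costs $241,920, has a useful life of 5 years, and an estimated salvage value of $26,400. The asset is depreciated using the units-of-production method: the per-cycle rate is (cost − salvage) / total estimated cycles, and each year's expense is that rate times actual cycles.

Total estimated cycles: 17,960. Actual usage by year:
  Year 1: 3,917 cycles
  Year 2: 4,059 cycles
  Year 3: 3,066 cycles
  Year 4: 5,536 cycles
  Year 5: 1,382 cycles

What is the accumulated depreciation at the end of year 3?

Depreciable base = $241,920 − $26,400 = $215,520.
Rate = $215,520 / 17,960 cycles = $12 per cycle.
Year 1: 3,917 × $12 = $47,004. Book value $194,916.
Year 2: 4,059 × $12 = $48,708. Book value $146,208.
Year 3: 3,066 × $12 = $36,792. Book value $109,416.
Accumulated through year 3 = $241,920 − $109,416 = $132,504.

$132,504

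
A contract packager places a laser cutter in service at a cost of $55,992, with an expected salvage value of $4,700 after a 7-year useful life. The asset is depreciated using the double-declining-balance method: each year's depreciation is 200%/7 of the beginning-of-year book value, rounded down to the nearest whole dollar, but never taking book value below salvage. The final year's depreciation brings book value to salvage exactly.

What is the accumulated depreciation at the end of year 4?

Depreciable base = $55,992 − $4,700 = $51,292.
Year 1: ⌊$55,992 × 200%/7⌋ = $15,997. Book value $39,995.
Year 2: ⌊$39,995 × 200%/7⌋ = $11,427. Book value $28,568.
Year 3: ⌊$28,568 × 200%/7⌋ = $8,162. Book value $20,406.
Year 4: ⌊$20,406 × 200%/7⌋ = $5,830. Book value $14,576.
Accumulated through year 4 = $55,992 − $14,576 = $41,416.

$41,416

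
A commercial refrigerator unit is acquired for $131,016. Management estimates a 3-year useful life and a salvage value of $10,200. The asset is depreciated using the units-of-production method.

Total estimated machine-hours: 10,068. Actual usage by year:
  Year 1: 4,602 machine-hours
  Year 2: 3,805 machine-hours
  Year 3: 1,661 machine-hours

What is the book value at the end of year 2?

Depreciable base = $131,016 − $10,200 = $120,816.
Rate = $120,816 / 10,068 machine-hours = $12 per machine-hour.
Year 1: 4,602 × $12 = $55,224. Book value $75,792.
Year 2: 3,805 × $12 = $45,660. Book value $30,132.

$30,132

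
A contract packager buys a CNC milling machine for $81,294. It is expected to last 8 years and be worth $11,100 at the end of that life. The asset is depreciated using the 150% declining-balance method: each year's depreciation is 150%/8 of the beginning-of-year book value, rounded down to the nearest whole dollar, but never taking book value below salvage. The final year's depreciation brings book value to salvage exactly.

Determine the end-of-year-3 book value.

Depreciable base = $81,294 − $11,100 = $70,194.
Year 1: ⌊$81,294 × 150%/8⌋ = $15,242. Book value $66,052.
Year 2: ⌊$66,052 × 150%/8⌋ = $12,384. Book value $53,668.
Year 3: ⌊$53,668 × 150%/8⌋ = $10,062. Book value $43,606.

$43,606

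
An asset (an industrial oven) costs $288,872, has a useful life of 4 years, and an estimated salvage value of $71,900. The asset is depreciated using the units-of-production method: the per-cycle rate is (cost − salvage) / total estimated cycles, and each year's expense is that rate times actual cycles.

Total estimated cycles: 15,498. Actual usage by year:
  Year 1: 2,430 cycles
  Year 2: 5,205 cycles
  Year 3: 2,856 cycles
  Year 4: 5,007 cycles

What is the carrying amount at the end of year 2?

$181,982

Depreciable base = $288,872 − $71,900 = $216,972.
Rate = $216,972 / 15,498 cycles = $14 per cycle.
Year 1: 2,430 × $14 = $34,020. Book value $254,852.
Year 2: 5,205 × $14 = $72,870. Book value $181,982.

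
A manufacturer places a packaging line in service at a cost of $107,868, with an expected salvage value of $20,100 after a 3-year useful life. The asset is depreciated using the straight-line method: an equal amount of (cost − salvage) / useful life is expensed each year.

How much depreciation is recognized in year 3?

Depreciable base = $107,868 − $20,100 = $87,768.
Annual expense = $87,768 / 3 = $29,256.

$29,256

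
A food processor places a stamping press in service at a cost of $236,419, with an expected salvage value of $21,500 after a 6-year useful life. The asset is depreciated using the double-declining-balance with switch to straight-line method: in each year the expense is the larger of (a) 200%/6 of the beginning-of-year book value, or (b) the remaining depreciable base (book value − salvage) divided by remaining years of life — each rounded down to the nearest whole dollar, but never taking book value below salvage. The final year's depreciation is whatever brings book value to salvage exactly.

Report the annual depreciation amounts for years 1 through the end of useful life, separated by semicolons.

$78,806; $52,537; $35,025; $23,350; $15,567; $9,634

Depreciable base = $236,419 − $21,500 = $214,919.
Year 1: DB = ⌊$236,419 × 200%/6⌋ = $78,806; SL = ⌊$214,919/6⌋ = $35,819 → take DB $78,806. Book value $157,613.
Year 2: DB = ⌊$157,613 × 200%/6⌋ = $52,537; SL = ⌊$136,113/5⌋ = $27,222 → take DB $52,537. Book value $105,076.
Year 3: DB = ⌊$105,076 × 200%/6⌋ = $35,025; SL = ⌊$83,576/4⌋ = $20,894 → take DB $35,025. Book value $70,051.
Year 4: DB = ⌊$70,051 × 200%/6⌋ = $23,350; SL = ⌊$48,551/3⌋ = $16,183 → take DB $23,350. Book value $46,701.
Year 5: DB = ⌊$46,701 × 200%/6⌋ = $15,567; SL = ⌊$25,201/2⌋ = $12,600 → take DB $15,567. Book value $31,134.
Year 6 (final): $31,134 − $21,500 = $9,634. Book value $21,500.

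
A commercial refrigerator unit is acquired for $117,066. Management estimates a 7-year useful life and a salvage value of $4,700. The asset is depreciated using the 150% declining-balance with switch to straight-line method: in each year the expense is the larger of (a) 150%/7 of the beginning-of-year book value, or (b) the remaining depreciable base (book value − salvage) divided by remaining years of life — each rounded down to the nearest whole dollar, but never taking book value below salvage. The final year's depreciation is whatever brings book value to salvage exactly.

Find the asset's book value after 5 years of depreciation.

$30,743

Depreciable base = $117,066 − $4,700 = $112,366.
Year 1: DB = ⌊$117,066 × 150%/7⌋ = $25,085; SL = ⌊$112,366/7⌋ = $16,052 → take DB $25,085. Book value $91,981.
Year 2: DB = ⌊$91,981 × 150%/7⌋ = $19,710; SL = ⌊$87,281/6⌋ = $14,546 → take DB $19,710. Book value $72,271.
Year 3: DB = ⌊$72,271 × 150%/7⌋ = $15,486; SL = ⌊$67,571/5⌋ = $13,514 → take DB $15,486. Book value $56,785.
Year 4: DB = ⌊$56,785 × 150%/7⌋ = $12,168; SL = ⌊$52,085/4⌋ = $13,021 → take SL $13,021. Book value $43,764.
Year 5: DB = ⌊$43,764 × 150%/7⌋ = $9,378; SL = ⌊$39,064/3⌋ = $13,021 → take SL $13,021. Book value $30,743.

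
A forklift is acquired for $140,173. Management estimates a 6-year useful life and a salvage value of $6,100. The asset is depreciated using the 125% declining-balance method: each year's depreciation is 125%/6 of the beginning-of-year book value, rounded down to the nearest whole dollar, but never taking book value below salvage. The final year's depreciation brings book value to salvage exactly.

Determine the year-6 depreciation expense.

$37,491

Depreciable base = $140,173 − $6,100 = $134,073.
Year 1: ⌊$140,173 × 125%/6⌋ = $29,202. Book value $110,971.
Year 2: ⌊$110,971 × 125%/6⌋ = $23,118. Book value $87,853.
Year 3: ⌊$87,853 × 125%/6⌋ = $18,302. Book value $69,551.
Year 4: ⌊$69,551 × 125%/6⌋ = $14,489. Book value $55,062.
Year 5: ⌊$55,062 × 125%/6⌋ = $11,471. Book value $43,591.
Year 6 (final): $43,591 − $6,100 = $37,491. Book value $6,100.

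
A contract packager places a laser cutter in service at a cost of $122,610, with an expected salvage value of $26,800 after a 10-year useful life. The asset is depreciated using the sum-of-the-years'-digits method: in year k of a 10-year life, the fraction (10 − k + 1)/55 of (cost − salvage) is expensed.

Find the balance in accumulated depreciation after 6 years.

$78,390

Depreciable base = $122,610 − $26,800 = $95,810.
Sum of the years' digits = 10+9+8+7+6+5+4+3+2+1 = 55.
Year 1: $95,810 × 10/55 = $17,420. Book value $105,190.
Year 2: $95,810 × 9/55 = $15,678. Book value $89,512.
Year 3: $95,810 × 8/55 = $13,936. Book value $75,576.
Year 4: $95,810 × 7/55 = $12,194. Book value $63,382.
Year 5: $95,810 × 6/55 = $10,452. Book value $52,930.
Year 6: $95,810 × 5/55 = $8,710. Book value $44,220.
Accumulated through year 6 = $122,610 − $44,220 = $78,390.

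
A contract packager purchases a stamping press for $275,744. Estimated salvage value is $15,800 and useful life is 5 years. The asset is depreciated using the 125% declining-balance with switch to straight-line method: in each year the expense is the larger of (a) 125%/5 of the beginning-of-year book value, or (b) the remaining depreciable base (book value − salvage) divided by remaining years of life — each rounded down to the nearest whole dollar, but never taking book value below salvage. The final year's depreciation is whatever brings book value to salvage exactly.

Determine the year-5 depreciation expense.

Depreciable base = $275,744 − $15,800 = $259,944.
Year 1: DB = ⌊$275,744 × 125%/5⌋ = $68,936; SL = ⌊$259,944/5⌋ = $51,988 → take DB $68,936. Book value $206,808.
Year 2: DB = ⌊$206,808 × 125%/5⌋ = $51,702; SL = ⌊$191,008/4⌋ = $47,752 → take DB $51,702. Book value $155,106.
Year 3: DB = ⌊$155,106 × 125%/5⌋ = $38,776; SL = ⌊$139,306/3⌋ = $46,435 → take SL $46,435. Book value $108,671.
Year 4: DB = ⌊$108,671 × 125%/5⌋ = $27,167; SL = ⌊$92,871/2⌋ = $46,435 → take SL $46,435. Book value $62,236.
Year 5 (final): $62,236 − $15,800 = $46,436. Book value $15,800.

$46,436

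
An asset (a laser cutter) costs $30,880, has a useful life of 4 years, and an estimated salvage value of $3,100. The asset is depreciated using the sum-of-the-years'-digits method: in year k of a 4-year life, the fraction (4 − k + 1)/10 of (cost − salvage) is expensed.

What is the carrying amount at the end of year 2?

$11,434

Depreciable base = $30,880 − $3,100 = $27,780.
Sum of the years' digits = 4+3+2+1 = 10.
Year 1: $27,780 × 4/10 = $11,112. Book value $19,768.
Year 2: $27,780 × 3/10 = $8,334. Book value $11,434.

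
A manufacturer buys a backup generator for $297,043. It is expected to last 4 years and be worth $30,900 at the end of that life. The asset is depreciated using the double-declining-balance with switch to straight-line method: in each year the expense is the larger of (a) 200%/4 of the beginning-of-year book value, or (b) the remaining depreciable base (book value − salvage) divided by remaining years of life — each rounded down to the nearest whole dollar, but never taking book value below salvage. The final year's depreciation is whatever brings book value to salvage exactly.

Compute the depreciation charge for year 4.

Depreciable base = $297,043 − $30,900 = $266,143.
Year 1: DB = ⌊$297,043 × 200%/4⌋ = $148,521; SL = ⌊$266,143/4⌋ = $66,535 → take DB $148,521. Book value $148,522.
Year 2: DB = ⌊$148,522 × 200%/4⌋ = $74,261; SL = ⌊$117,622/3⌋ = $39,207 → take DB $74,261. Book value $74,261.
Year 3: DB = ⌊$74,261 × 200%/4⌋ = $37,130; SL = ⌊$43,361/2⌋ = $21,680 → take DB $37,130. Book value $37,131.
Year 4 (final): $37,131 − $30,900 = $6,231. Book value $30,900.

$6,231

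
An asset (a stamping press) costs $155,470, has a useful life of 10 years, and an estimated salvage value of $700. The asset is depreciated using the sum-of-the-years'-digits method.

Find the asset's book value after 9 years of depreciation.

$3,514

Depreciable base = $155,470 − $700 = $154,770.
Sum of the years' digits = 10+9+8+7+6+5+4+3+2+1 = 55.
Year 1: $154,770 × 10/55 = $28,140. Book value $127,330.
Year 2: $154,770 × 9/55 = $25,326. Book value $102,004.
Year 3: $154,770 × 8/55 = $22,512. Book value $79,492.
Year 4: $154,770 × 7/55 = $19,698. Book value $59,794.
Year 5: $154,770 × 6/55 = $16,884. Book value $42,910.
Year 6: $154,770 × 5/55 = $14,070. Book value $28,840.
Year 7: $154,770 × 4/55 = $11,256. Book value $17,584.
Year 8: $154,770 × 3/55 = $8,442. Book value $9,142.
Year 9: $154,770 × 2/55 = $5,628. Book value $3,514.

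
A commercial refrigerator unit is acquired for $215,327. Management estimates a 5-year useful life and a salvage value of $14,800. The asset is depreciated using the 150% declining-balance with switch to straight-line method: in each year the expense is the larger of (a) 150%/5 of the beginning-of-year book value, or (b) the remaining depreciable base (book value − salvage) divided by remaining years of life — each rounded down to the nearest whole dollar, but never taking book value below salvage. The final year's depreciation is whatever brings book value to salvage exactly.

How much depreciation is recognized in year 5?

Depreciable base = $215,327 − $14,800 = $200,527.
Year 1: DB = ⌊$215,327 × 150%/5⌋ = $64,598; SL = ⌊$200,527/5⌋ = $40,105 → take DB $64,598. Book value $150,729.
Year 2: DB = ⌊$150,729 × 150%/5⌋ = $45,218; SL = ⌊$135,929/4⌋ = $33,982 → take DB $45,218. Book value $105,511.
Year 3: DB = ⌊$105,511 × 150%/5⌋ = $31,653; SL = ⌊$90,711/3⌋ = $30,237 → take DB $31,653. Book value $73,858.
Year 4: DB = ⌊$73,858 × 150%/5⌋ = $22,157; SL = ⌊$59,058/2⌋ = $29,529 → take SL $29,529. Book value $44,329.
Year 5 (final): $44,329 − $14,800 = $29,529. Book value $14,800.

$29,529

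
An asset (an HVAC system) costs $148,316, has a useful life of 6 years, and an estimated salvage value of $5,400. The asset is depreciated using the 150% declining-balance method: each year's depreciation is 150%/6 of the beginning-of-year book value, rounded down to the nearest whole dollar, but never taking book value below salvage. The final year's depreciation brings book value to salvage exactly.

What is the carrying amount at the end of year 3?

Depreciable base = $148,316 − $5,400 = $142,916.
Year 1: ⌊$148,316 × 150%/6⌋ = $37,079. Book value $111,237.
Year 2: ⌊$111,237 × 150%/6⌋ = $27,809. Book value $83,428.
Year 3: ⌊$83,428 × 150%/6⌋ = $20,857. Book value $62,571.

$62,571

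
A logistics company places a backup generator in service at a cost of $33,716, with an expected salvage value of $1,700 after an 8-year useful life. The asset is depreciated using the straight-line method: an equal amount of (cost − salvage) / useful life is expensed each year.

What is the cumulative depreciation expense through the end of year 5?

$20,010

Depreciable base = $33,716 − $1,700 = $32,016.
Annual expense = $32,016 / 8 = $4,002.
End of year 1: book value $29,714.
End of year 2: book value $25,712.
End of year 3: book value $21,710.
End of year 4: book value $17,708.
End of year 5: book value $13,706.
Accumulated through year 5 = $33,716 − $13,706 = $20,010.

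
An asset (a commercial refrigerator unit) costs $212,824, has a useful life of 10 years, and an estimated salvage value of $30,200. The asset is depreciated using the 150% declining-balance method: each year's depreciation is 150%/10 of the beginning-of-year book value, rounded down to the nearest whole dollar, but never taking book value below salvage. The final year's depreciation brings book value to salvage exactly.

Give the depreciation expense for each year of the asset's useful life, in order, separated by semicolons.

Depreciable base = $212,824 − $30,200 = $182,624.
Year 1: ⌊$212,824 × 150%/10⌋ = $31,923. Book value $180,901.
Year 2: ⌊$180,901 × 150%/10⌋ = $27,135. Book value $153,766.
Year 3: ⌊$153,766 × 150%/10⌋ = $23,064. Book value $130,702.
Year 4: ⌊$130,702 × 150%/10⌋ = $19,605. Book value $111,097.
Year 5: ⌊$111,097 × 150%/10⌋ = $16,664. Book value $94,433.
Year 6: ⌊$94,433 × 150%/10⌋ = $14,164. Book value $80,269.
Year 7: ⌊$80,269 × 150%/10⌋ = $12,040. Book value $68,229.
Year 8: ⌊$68,229 × 150%/10⌋ = $10,234. Book value $57,995.
Year 9: ⌊$57,995 × 150%/10⌋ = $8,699. Book value $49,296.
Year 10 (final): $49,296 − $30,200 = $19,096. Book value $30,200.

$31,923; $27,135; $23,064; $19,605; $16,664; $14,164; $12,040; $10,234; $8,699; $19,096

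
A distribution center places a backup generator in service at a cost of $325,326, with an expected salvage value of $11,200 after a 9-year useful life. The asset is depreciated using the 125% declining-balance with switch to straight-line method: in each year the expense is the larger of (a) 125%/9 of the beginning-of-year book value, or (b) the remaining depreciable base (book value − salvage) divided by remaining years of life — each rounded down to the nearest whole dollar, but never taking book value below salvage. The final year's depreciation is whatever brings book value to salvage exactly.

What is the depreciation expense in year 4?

Depreciable base = $325,326 − $11,200 = $314,126.
Year 1: DB = ⌊$325,326 × 125%/9⌋ = $45,184; SL = ⌊$314,126/9⌋ = $34,902 → take DB $45,184. Book value $280,142.
Year 2: DB = ⌊$280,142 × 125%/9⌋ = $38,908; SL = ⌊$268,942/8⌋ = $33,617 → take DB $38,908. Book value $241,234.
Year 3: DB = ⌊$241,234 × 125%/9⌋ = $33,504; SL = ⌊$230,034/7⌋ = $32,862 → take DB $33,504. Book value $207,730.
Year 4: DB = ⌊$207,730 × 125%/9⌋ = $28,851; SL = ⌊$196,530/6⌋ = $32,755 → take SL $32,755. Book value $174,975.

$32,755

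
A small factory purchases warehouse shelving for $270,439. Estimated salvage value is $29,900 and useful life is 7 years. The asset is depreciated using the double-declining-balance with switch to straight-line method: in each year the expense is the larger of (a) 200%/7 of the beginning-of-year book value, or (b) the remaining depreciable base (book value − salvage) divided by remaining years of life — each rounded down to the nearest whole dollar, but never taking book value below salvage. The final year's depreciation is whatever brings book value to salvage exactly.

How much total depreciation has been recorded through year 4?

$200,040

Depreciable base = $270,439 − $29,900 = $240,539.
Year 1: DB = ⌊$270,439 × 200%/7⌋ = $77,268; SL = ⌊$240,539/7⌋ = $34,362 → take DB $77,268. Book value $193,171.
Year 2: DB = ⌊$193,171 × 200%/7⌋ = $55,191; SL = ⌊$163,271/6⌋ = $27,211 → take DB $55,191. Book value $137,980.
Year 3: DB = ⌊$137,980 × 200%/7⌋ = $39,422; SL = ⌊$108,080/5⌋ = $21,616 → take DB $39,422. Book value $98,558.
Year 4: DB = ⌊$98,558 × 200%/7⌋ = $28,159; SL = ⌊$68,658/4⌋ = $17,164 → take DB $28,159. Book value $70,399.
Accumulated through year 4 = $270,439 − $70,399 = $200,040.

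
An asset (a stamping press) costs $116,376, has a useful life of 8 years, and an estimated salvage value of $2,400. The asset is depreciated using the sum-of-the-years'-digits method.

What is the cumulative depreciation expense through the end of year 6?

Depreciable base = $116,376 − $2,400 = $113,976.
Sum of the years' digits = 8+7+6+5+4+3+2+1 = 36.
Year 1: $113,976 × 8/36 = $25,328. Book value $91,048.
Year 2: $113,976 × 7/36 = $22,162. Book value $68,886.
Year 3: $113,976 × 6/36 = $18,996. Book value $49,890.
Year 4: $113,976 × 5/36 = $15,830. Book value $34,060.
Year 5: $113,976 × 4/36 = $12,664. Book value $21,396.
Year 6: $113,976 × 3/36 = $9,498. Book value $11,898.
Accumulated through year 6 = $116,376 − $11,898 = $104,478.

$104,478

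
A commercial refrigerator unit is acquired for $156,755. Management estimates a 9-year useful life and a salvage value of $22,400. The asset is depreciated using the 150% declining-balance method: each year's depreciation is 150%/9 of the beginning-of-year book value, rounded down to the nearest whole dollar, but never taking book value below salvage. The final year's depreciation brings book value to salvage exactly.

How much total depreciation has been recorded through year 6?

Depreciable base = $156,755 − $22,400 = $134,355.
Year 1: ⌊$156,755 × 150%/9⌋ = $26,125. Book value $130,630.
Year 2: ⌊$130,630 × 150%/9⌋ = $21,771. Book value $108,859.
Year 3: ⌊$108,859 × 150%/9⌋ = $18,143. Book value $90,716.
Year 4: ⌊$90,716 × 150%/9⌋ = $15,119. Book value $75,597.
Year 5: ⌊$75,597 × 150%/9⌋ = $12,599. Book value $62,998.
Year 6: ⌊$62,998 × 150%/9⌋ = $10,499. Book value $52,499.
Accumulated through year 6 = $156,755 − $52,499 = $104,256.

$104,256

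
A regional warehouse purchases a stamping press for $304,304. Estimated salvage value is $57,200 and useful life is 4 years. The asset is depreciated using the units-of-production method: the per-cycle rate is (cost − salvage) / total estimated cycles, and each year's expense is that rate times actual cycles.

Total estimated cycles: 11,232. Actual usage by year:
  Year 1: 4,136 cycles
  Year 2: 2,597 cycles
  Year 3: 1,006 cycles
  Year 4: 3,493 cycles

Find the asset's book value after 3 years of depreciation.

Depreciable base = $304,304 − $57,200 = $247,104.
Rate = $247,104 / 11,232 cycles = $22 per cycle.
Year 1: 4,136 × $22 = $90,992. Book value $213,312.
Year 2: 2,597 × $22 = $57,134. Book value $156,178.
Year 3: 1,006 × $22 = $22,132. Book value $134,046.

$134,046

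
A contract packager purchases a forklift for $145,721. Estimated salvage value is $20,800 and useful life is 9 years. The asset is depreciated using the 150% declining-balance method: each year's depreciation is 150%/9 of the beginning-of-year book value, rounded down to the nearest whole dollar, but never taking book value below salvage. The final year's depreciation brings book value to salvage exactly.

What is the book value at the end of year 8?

$33,892

Depreciable base = $145,721 − $20,800 = $124,921.
Year 1: ⌊$145,721 × 150%/9⌋ = $24,286. Book value $121,435.
Year 2: ⌊$121,435 × 150%/9⌋ = $20,239. Book value $101,196.
Year 3: ⌊$101,196 × 150%/9⌋ = $16,866. Book value $84,330.
Year 4: ⌊$84,330 × 150%/9⌋ = $14,055. Book value $70,275.
Year 5: ⌊$70,275 × 150%/9⌋ = $11,712. Book value $58,563.
Year 6: ⌊$58,563 × 150%/9⌋ = $9,760. Book value $48,803.
Year 7: ⌊$48,803 × 150%/9⌋ = $8,133. Book value $40,670.
Year 8: ⌊$40,670 × 150%/9⌋ = $6,778. Book value $33,892.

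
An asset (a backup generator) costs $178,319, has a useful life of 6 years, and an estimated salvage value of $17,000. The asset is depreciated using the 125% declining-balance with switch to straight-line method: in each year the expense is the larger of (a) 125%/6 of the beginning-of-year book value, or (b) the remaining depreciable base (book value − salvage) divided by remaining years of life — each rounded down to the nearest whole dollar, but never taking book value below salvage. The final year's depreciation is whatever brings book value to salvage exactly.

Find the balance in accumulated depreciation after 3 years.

$90,249

Depreciable base = $178,319 − $17,000 = $161,319.
Year 1: DB = ⌊$178,319 × 125%/6⌋ = $37,149; SL = ⌊$161,319/6⌋ = $26,886 → take DB $37,149. Book value $141,170.
Year 2: DB = ⌊$141,170 × 125%/6⌋ = $29,410; SL = ⌊$124,170/5⌋ = $24,834 → take DB $29,410. Book value $111,760.
Year 3: DB = ⌊$111,760 × 125%/6⌋ = $23,283; SL = ⌊$94,760/4⌋ = $23,690 → take SL $23,690. Book value $88,070.
Accumulated through year 3 = $178,319 − $88,070 = $90,249.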